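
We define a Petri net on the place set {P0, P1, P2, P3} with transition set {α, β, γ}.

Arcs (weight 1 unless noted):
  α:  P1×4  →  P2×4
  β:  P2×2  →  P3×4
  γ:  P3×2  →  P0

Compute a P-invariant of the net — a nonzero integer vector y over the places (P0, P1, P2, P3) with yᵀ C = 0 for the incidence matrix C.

Incidence matrix C (rows=places, cols=transitions):
        α    β    γ
   P0   0    0    1
   P1  -4    0    0
   P2   4   -2    0
   P3   0    4   -2

Candidate y = [2, 2, 2, 1]; check y·C column-wise:
  col α: 2·0 + 2·-4 + 2·4 + 1·0 = 0
  col β: 2·0 + 2·0 + 2·-2 + 1·4 = 0
  col γ: 2·1 + 2·0 + 2·0 + 1·-2 = 0

y = (P0:2, P1:2, P2:2, P3:1)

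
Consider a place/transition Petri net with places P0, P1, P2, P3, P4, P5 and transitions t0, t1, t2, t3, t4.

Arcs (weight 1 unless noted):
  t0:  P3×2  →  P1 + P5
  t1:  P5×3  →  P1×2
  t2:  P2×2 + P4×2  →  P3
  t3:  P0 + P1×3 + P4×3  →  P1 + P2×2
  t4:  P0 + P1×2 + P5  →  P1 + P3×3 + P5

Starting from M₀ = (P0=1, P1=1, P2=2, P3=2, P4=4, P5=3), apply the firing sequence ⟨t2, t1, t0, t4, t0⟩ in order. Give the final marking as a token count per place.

step 1: fire t2:  (P0=1, P1=1, P2=2, P3=2, P4=4, P5=3) → (P0=1, P1=1, P2=0, P3=3, P4=2, P5=3)
step 2: fire t1:  (P0=1, P1=1, P2=0, P3=3, P4=2, P5=3) → (P0=1, P1=3, P2=0, P3=3, P4=2, P5=0)
step 3: fire t0:  (P0=1, P1=3, P2=0, P3=3, P4=2, P5=0) → (P0=1, P1=4, P2=0, P3=1, P4=2, P5=1)
step 4: fire t4:  (P0=1, P1=4, P2=0, P3=1, P4=2, P5=1) → (P0=0, P1=3, P2=0, P3=4, P4=2, P5=1)
step 5: fire t0:  (P0=0, P1=3, P2=0, P3=4, P4=2, P5=1) → (P0=0, P1=4, P2=0, P3=2, P4=2, P5=2)

(P0=0, P1=4, P2=0, P3=2, P4=2, P5=2)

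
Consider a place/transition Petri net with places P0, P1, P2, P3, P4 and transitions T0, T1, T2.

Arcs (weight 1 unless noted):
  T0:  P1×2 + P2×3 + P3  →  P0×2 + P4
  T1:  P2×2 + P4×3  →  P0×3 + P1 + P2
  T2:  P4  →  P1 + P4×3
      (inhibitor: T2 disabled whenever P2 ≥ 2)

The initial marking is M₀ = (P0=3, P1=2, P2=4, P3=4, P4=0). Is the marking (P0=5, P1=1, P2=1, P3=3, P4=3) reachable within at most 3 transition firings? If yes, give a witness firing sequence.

YES — reachable via ⟨T0, T2⟩ (2 firings)

step 1: fire T0:  (P0=3, P1=2, P2=4, P3=4, P4=0) → (P0=5, P1=0, P2=1, P3=3, P4=1)
step 2: fire T2:  (P0=5, P1=0, P2=1, P3=3, P4=1) → (P0=5, P1=1, P2=1, P3=3, P4=3)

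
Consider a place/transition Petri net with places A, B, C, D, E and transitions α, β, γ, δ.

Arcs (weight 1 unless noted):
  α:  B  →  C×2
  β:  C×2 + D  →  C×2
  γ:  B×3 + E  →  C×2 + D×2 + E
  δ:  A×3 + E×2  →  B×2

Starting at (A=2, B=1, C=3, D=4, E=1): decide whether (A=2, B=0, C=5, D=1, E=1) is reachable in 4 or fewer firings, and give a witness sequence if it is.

YES — reachable via ⟨α, β, β, β⟩ (4 firings)

step 1: fire α:  (A=2, B=1, C=3, D=4, E=1) → (A=2, B=0, C=5, D=4, E=1)
step 2: fire β:  (A=2, B=0, C=5, D=4, E=1) → (A=2, B=0, C=5, D=3, E=1)
step 3: fire β:  (A=2, B=0, C=5, D=3, E=1) → (A=2, B=0, C=5, D=2, E=1)
step 4: fire β:  (A=2, B=0, C=5, D=2, E=1) → (A=2, B=0, C=5, D=1, E=1)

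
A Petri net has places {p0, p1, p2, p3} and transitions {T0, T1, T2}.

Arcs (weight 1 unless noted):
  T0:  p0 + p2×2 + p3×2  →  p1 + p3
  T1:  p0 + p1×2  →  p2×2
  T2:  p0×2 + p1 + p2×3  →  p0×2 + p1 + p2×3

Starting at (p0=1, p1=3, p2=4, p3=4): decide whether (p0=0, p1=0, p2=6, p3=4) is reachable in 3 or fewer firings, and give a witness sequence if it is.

depth 0: 1 marking
depth 1: 3 markings reached so far
depth 2: 3 markings reached so far
(frontier empty at depth 2; search complete)
target is not among the 3 markings reachable within 3 steps

NO — not reachable within 3 firings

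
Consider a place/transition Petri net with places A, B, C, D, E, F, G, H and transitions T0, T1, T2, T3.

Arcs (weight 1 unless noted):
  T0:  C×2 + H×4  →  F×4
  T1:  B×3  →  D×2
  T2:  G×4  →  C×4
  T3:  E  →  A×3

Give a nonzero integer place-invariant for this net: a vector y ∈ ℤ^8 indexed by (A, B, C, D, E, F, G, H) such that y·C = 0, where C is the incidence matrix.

Incidence matrix C (rows=places, cols=transitions):
       T0   T1   T2   T3
    A   0    0    0    3
    B   0   -3    0    0
    C  -2    0    4    0
    D   0    2    0    0
    E   0    0    0   -1
    F   4    0    0    0
    G   0    0   -4    0
    H  -4    0    0    0

Candidate y = [0, 2, 0, 3, 0, 0, 0, 0]; check y·C column-wise:
  col T0: 2·0 + 0·-2 + 3·0 + 0·4 + 0·-4 = 0
  col T1: 2·-3 + 3·2 = 0
  col T2: 2·0 + 0·4 + 3·0 + 0·-4 = 0
  col T3: 0·3 + 2·0 + 3·0 + 0·-1 = 0

y = (A:0, B:2, C:0, D:3, E:0, F:0, G:0, H:0)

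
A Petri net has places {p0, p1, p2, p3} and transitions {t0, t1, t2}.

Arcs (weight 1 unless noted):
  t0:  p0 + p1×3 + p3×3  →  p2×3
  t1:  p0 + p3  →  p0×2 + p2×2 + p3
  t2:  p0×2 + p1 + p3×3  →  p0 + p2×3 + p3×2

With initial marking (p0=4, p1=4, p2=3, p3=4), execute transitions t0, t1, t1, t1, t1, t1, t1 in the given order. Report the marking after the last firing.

step 1: fire t0:  (p0=4, p1=4, p2=3, p3=4) → (p0=3, p1=1, p2=6, p3=1)
step 2: fire t1:  (p0=3, p1=1, p2=6, p3=1) → (p0=4, p1=1, p2=8, p3=1)
step 3: fire t1:  (p0=4, p1=1, p2=8, p3=1) → (p0=5, p1=1, p2=10, p3=1)
step 4: fire t1:  (p0=5, p1=1, p2=10, p3=1) → (p0=6, p1=1, p2=12, p3=1)
step 5: fire t1:  (p0=6, p1=1, p2=12, p3=1) → (p0=7, p1=1, p2=14, p3=1)
step 6: fire t1:  (p0=7, p1=1, p2=14, p3=1) → (p0=8, p1=1, p2=16, p3=1)
step 7: fire t1:  (p0=8, p1=1, p2=16, p3=1) → (p0=9, p1=1, p2=18, p3=1)

(p0=9, p1=1, p2=18, p3=1)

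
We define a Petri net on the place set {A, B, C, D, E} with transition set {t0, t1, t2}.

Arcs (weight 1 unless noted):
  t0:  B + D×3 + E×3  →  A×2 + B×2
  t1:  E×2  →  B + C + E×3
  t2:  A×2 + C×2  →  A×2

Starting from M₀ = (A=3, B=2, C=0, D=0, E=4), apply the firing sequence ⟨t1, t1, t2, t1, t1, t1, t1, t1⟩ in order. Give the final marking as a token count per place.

step 1: fire t1:  (A=3, B=2, C=0, D=0, E=4) → (A=3, B=3, C=1, D=0, E=5)
step 2: fire t1:  (A=3, B=3, C=1, D=0, E=5) → (A=3, B=4, C=2, D=0, E=6)
step 3: fire t2:  (A=3, B=4, C=2, D=0, E=6) → (A=3, B=4, C=0, D=0, E=6)
step 4: fire t1:  (A=3, B=4, C=0, D=0, E=6) → (A=3, B=5, C=1, D=0, E=7)
step 5: fire t1:  (A=3, B=5, C=1, D=0, E=7) → (A=3, B=6, C=2, D=0, E=8)
step 6: fire t1:  (A=3, B=6, C=2, D=0, E=8) → (A=3, B=7, C=3, D=0, E=9)
step 7: fire t1:  (A=3, B=7, C=3, D=0, E=9) → (A=3, B=8, C=4, D=0, E=10)
step 8: fire t1:  (A=3, B=8, C=4, D=0, E=10) → (A=3, B=9, C=5, D=0, E=11)

(A=3, B=9, C=5, D=0, E=11)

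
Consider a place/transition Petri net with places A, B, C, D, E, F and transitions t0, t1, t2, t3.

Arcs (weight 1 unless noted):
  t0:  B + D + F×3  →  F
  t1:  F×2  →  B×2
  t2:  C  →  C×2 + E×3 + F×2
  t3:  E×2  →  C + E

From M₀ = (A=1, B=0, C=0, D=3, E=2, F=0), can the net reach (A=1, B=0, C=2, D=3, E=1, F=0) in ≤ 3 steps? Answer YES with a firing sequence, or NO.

depth 0: 1 marking
depth 1: 2 markings reached so far
depth 2: 3 markings reached so far
depth 3: 6 markings reached so far
target is not among the 6 markings reachable within 3 steps

NO — not reachable within 3 firings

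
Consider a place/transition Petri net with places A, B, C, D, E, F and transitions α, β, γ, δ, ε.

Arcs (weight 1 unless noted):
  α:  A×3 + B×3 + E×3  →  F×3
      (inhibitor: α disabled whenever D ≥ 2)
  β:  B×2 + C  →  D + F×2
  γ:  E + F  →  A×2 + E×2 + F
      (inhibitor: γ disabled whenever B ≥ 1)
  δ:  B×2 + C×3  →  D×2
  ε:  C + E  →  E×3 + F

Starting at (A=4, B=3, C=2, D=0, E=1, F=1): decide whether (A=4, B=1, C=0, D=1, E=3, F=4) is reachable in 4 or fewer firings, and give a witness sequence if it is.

step 1: fire β:  (A=4, B=3, C=2, D=0, E=1, F=1) → (A=4, B=1, C=1, D=1, E=1, F=3)
step 2: fire ε:  (A=4, B=1, C=1, D=1, E=1, F=3) → (A=4, B=1, C=0, D=1, E=3, F=4)

YES — reachable via ⟨β, ε⟩ (2 firings)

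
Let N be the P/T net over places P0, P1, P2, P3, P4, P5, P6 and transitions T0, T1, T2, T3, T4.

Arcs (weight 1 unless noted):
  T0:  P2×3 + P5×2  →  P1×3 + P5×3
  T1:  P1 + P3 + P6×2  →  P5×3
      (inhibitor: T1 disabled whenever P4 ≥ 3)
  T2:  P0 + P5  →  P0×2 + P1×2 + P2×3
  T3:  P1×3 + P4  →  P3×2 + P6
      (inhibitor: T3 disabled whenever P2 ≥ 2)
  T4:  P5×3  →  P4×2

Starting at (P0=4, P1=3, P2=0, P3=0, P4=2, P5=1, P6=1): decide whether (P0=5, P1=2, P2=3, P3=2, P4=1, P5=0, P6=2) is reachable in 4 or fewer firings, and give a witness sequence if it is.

YES — reachable via ⟨T3, T2⟩ (2 firings)

step 1: fire T3:  (P0=4, P1=3, P2=0, P3=0, P4=2, P5=1, P6=1) → (P0=4, P1=0, P2=0, P3=2, P4=1, P5=1, P6=2)
step 2: fire T2:  (P0=4, P1=0, P2=0, P3=2, P4=1, P5=1, P6=2) → (P0=5, P1=2, P2=3, P3=2, P4=1, P5=0, P6=2)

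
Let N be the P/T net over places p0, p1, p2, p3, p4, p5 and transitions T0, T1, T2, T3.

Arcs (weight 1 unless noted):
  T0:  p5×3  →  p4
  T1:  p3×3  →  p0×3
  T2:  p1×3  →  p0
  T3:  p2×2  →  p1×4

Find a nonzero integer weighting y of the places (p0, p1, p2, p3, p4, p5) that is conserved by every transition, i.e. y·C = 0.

y = (p0:3, p1:1, p2:2, p3:3, p4:0, p5:0)

Incidence matrix C (rows=places, cols=transitions):
       T0   T1   T2   T3
   p0   0    3    1    0
   p1   0    0   -3    4
   p2   0    0    0   -2
   p3   0   -3    0    0
   p4   1    0    0    0
   p5  -3    0    0    0

Candidate y = [3, 1, 2, 3, 0, 0]; check y·C column-wise:
  col T0: 3·0 + 1·0 + 2·0 + 3·0 + 0·1 + 0·-3 = 0
  col T1: 3·3 + 1·0 + 2·0 + 3·-3 = 0
  col T2: 3·1 + 1·-3 + 2·0 + 3·0 = 0
  col T3: 3·0 + 1·4 + 2·-2 + 3·0 = 0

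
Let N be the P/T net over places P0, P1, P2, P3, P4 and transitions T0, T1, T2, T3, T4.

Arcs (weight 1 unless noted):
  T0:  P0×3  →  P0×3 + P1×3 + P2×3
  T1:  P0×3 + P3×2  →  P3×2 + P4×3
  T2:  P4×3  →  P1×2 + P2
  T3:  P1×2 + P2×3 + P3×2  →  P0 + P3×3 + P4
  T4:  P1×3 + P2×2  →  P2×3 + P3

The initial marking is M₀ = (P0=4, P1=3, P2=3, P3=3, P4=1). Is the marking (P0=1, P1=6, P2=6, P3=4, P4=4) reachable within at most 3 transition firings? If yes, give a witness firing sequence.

depth 0: 1 marking
depth 1: 5 markings reached so far
depth 2: 12 markings reached so far
depth 3: 24 markings reached so far
target is not among the 24 markings reachable within 3 steps

NO — not reachable within 3 firings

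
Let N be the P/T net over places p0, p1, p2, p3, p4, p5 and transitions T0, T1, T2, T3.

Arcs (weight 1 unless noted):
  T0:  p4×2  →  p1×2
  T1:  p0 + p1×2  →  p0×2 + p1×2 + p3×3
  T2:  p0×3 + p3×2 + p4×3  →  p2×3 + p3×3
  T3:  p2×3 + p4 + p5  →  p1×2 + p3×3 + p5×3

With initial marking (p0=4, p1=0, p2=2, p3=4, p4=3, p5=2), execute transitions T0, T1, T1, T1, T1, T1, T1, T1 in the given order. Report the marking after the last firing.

(p0=11, p1=2, p2=2, p3=25, p4=1, p5=2)

step 1: fire T0:  (p0=4, p1=0, p2=2, p3=4, p4=3, p5=2) → (p0=4, p1=2, p2=2, p3=4, p4=1, p5=2)
step 2: fire T1:  (p0=4, p1=2, p2=2, p3=4, p4=1, p5=2) → (p0=5, p1=2, p2=2, p3=7, p4=1, p5=2)
step 3: fire T1:  (p0=5, p1=2, p2=2, p3=7, p4=1, p5=2) → (p0=6, p1=2, p2=2, p3=10, p4=1, p5=2)
step 4: fire T1:  (p0=6, p1=2, p2=2, p3=10, p4=1, p5=2) → (p0=7, p1=2, p2=2, p3=13, p4=1, p5=2)
step 5: fire T1:  (p0=7, p1=2, p2=2, p3=13, p4=1, p5=2) → (p0=8, p1=2, p2=2, p3=16, p4=1, p5=2)
step 6: fire T1:  (p0=8, p1=2, p2=2, p3=16, p4=1, p5=2) → (p0=9, p1=2, p2=2, p3=19, p4=1, p5=2)
step 7: fire T1:  (p0=9, p1=2, p2=2, p3=19, p4=1, p5=2) → (p0=10, p1=2, p2=2, p3=22, p4=1, p5=2)
step 8: fire T1:  (p0=10, p1=2, p2=2, p3=22, p4=1, p5=2) → (p0=11, p1=2, p2=2, p3=25, p4=1, p5=2)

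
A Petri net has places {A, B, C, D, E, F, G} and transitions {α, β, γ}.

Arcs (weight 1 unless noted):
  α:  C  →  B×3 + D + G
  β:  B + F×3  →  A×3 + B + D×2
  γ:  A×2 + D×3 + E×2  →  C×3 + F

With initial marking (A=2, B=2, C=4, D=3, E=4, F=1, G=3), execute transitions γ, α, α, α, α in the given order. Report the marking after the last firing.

(A=0, B=14, C=3, D=4, E=2, F=2, G=7)

step 1: fire γ:  (A=2, B=2, C=4, D=3, E=4, F=1, G=3) → (A=0, B=2, C=7, D=0, E=2, F=2, G=3)
step 2: fire α:  (A=0, B=2, C=7, D=0, E=2, F=2, G=3) → (A=0, B=5, C=6, D=1, E=2, F=2, G=4)
step 3: fire α:  (A=0, B=5, C=6, D=1, E=2, F=2, G=4) → (A=0, B=8, C=5, D=2, E=2, F=2, G=5)
step 4: fire α:  (A=0, B=8, C=5, D=2, E=2, F=2, G=5) → (A=0, B=11, C=4, D=3, E=2, F=2, G=6)
step 5: fire α:  (A=0, B=11, C=4, D=3, E=2, F=2, G=6) → (A=0, B=14, C=3, D=4, E=2, F=2, G=7)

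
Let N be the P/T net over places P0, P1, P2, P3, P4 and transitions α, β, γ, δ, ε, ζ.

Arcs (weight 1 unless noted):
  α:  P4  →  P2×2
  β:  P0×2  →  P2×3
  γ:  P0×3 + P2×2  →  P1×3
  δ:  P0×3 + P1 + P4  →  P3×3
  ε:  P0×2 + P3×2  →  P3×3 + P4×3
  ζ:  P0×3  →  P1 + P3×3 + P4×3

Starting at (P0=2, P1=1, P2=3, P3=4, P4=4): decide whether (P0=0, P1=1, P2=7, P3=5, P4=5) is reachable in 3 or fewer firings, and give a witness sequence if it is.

YES — reachable via ⟨α, α, ε⟩ (3 firings)

step 1: fire α:  (P0=2, P1=1, P2=3, P3=4, P4=4) → (P0=2, P1=1, P2=5, P3=4, P4=3)
step 2: fire α:  (P0=2, P1=1, P2=5, P3=4, P4=3) → (P0=2, P1=1, P2=7, P3=4, P4=2)
step 3: fire ε:  (P0=2, P1=1, P2=7, P3=4, P4=2) → (P0=0, P1=1, P2=7, P3=5, P4=5)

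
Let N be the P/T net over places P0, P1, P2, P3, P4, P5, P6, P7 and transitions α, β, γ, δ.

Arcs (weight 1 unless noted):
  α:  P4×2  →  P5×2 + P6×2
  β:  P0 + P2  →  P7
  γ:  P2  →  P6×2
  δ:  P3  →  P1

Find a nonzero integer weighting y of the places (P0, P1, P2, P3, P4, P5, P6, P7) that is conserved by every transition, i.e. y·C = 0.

Incidence matrix C (rows=places, cols=transitions):
        α    β    γ    δ
   P0   0   -1    0    0
   P1   0    0    0    1
   P2   0   -1   -1    0
   P3   0    0    0   -1
   P4  -2    0    0    0
   P5   2    0    0    0
   P6   2    0    2    0
   P7   0    1    0    0

Candidate y = [0, 1, 0, 1, 0, 0, 0, 0]; check y·C column-wise:
  col α: 1·0 + 1·0 + 0·-2 + 0·2 + 0·2 = 0
  col β: 0·-1 + 1·0 + 0·-1 + 1·0 + 0·1 = 0
  col γ: 1·0 + 0·-1 + 1·0 + 0·2 = 0
  col δ: 1·1 + 1·-1 = 0

y = (P0:0, P1:1, P2:0, P3:1, P4:0, P5:0, P6:0, P7:0)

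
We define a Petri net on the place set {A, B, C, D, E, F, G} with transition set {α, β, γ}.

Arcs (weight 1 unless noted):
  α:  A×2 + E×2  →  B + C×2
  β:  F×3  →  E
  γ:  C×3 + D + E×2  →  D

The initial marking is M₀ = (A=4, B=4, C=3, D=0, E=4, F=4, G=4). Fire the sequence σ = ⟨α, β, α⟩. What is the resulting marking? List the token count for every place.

step 1: fire α:  (A=4, B=4, C=3, D=0, E=4, F=4, G=4) → (A=2, B=5, C=5, D=0, E=2, F=4, G=4)
step 2: fire β:  (A=2, B=5, C=5, D=0, E=2, F=4, G=4) → (A=2, B=5, C=5, D=0, E=3, F=1, G=4)
step 3: fire α:  (A=2, B=5, C=5, D=0, E=3, F=1, G=4) → (A=0, B=6, C=7, D=0, E=1, F=1, G=4)

(A=0, B=6, C=7, D=0, E=1, F=1, G=4)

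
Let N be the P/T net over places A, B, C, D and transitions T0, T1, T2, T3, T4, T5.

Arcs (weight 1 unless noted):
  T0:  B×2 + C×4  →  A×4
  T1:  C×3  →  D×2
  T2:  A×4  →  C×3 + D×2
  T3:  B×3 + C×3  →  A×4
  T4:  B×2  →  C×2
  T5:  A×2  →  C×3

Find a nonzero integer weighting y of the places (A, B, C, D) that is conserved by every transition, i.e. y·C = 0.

y = (A:3, B:2, C:2, D:3)

Incidence matrix C (rows=places, cols=transitions):
       T0   T1   T2   T3   T4   T5
    A   4    0   -4    4    0   -2
    B  -2    0    0   -3   -2    0
    C  -4   -3    3   -3    2    3
    D   0    2    2    0    0    0

Candidate y = [3, 2, 2, 3]; check y·C column-wise:
  col T0: 3·4 + 2·-2 + 2·-4 + 3·0 = 0
  col T1: 3·0 + 2·0 + 2·-3 + 3·2 = 0
  col T2: 3·-4 + 2·0 + 2·3 + 3·2 = 0
  col T3: 3·4 + 2·-3 + 2·-3 + 3·0 = 0
  col T4: 3·0 + 2·-2 + 2·2 + 3·0 = 0
  col T5: 3·-2 + 2·0 + 2·3 + 3·0 = 0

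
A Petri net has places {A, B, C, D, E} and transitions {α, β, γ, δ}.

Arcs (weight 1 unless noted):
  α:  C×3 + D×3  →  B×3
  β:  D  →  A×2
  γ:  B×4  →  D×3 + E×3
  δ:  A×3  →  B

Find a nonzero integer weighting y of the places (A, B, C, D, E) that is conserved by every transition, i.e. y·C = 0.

y = (A:1, B:3, C:1, D:2, E:2)

Incidence matrix C (rows=places, cols=transitions):
        α    β    γ    δ
    A   0    2    0   -3
    B   3    0   -4    1
    C  -3    0    0    0
    D  -3   -1    3    0
    E   0    0    3    0

Candidate y = [1, 3, 1, 2, 2]; check y·C column-wise:
  col α: 1·0 + 3·3 + 1·-3 + 2·-3 + 2·0 = 0
  col β: 1·2 + 3·0 + 1·0 + 2·-1 + 2·0 = 0
  col γ: 1·0 + 3·-4 + 1·0 + 2·3 + 2·3 = 0
  col δ: 1·-3 + 3·1 + 1·0 + 2·0 + 2·0 = 0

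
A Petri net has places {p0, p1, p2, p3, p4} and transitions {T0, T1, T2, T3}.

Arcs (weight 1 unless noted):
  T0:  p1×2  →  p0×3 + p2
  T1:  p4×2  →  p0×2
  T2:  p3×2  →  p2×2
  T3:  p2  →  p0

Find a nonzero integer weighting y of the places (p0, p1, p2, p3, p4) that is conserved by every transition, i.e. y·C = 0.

Incidence matrix C (rows=places, cols=transitions):
       T0   T1   T2   T3
   p0   3    2    0    1
   p1  -2    0    0    0
   p2   1    0    2   -1
   p3   0    0   -2    0
   p4   0   -2    0    0

Candidate y = [1, 2, 1, 1, 1]; check y·C column-wise:
  col T0: 1·3 + 2·-2 + 1·1 + 1·0 + 1·0 = 0
  col T1: 1·2 + 2·0 + 1·0 + 1·0 + 1·-2 = 0
  col T2: 1·0 + 2·0 + 1·2 + 1·-2 + 1·0 = 0
  col T3: 1·1 + 2·0 + 1·-1 + 1·0 + 1·0 = 0

y = (p0:1, p1:2, p2:1, p3:1, p4:1)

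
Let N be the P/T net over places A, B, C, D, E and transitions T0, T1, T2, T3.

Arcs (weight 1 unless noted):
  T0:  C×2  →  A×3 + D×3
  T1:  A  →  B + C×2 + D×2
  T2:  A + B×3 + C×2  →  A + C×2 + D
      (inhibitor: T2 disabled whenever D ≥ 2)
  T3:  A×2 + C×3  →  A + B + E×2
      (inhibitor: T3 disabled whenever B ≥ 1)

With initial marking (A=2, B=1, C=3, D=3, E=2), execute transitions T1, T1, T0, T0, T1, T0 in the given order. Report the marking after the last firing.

(A=8, B=4, C=3, D=18, E=2)

step 1: fire T1:  (A=2, B=1, C=3, D=3, E=2) → (A=1, B=2, C=5, D=5, E=2)
step 2: fire T1:  (A=1, B=2, C=5, D=5, E=2) → (A=0, B=3, C=7, D=7, E=2)
step 3: fire T0:  (A=0, B=3, C=7, D=7, E=2) → (A=3, B=3, C=5, D=10, E=2)
step 4: fire T0:  (A=3, B=3, C=5, D=10, E=2) → (A=6, B=3, C=3, D=13, E=2)
step 5: fire T1:  (A=6, B=3, C=3, D=13, E=2) → (A=5, B=4, C=5, D=15, E=2)
step 6: fire T0:  (A=5, B=4, C=5, D=15, E=2) → (A=8, B=4, C=3, D=18, E=2)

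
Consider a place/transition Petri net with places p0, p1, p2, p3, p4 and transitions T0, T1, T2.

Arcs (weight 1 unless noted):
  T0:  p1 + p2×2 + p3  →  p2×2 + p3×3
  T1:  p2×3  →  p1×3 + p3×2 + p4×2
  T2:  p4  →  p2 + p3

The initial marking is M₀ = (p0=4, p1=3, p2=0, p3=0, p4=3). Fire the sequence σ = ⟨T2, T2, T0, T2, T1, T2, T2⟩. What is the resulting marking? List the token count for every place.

(p0=4, p1=5, p2=2, p3=9, p4=0)

step 1: fire T2:  (p0=4, p1=3, p2=0, p3=0, p4=3) → (p0=4, p1=3, p2=1, p3=1, p4=2)
step 2: fire T2:  (p0=4, p1=3, p2=1, p3=1, p4=2) → (p0=4, p1=3, p2=2, p3=2, p4=1)
step 3: fire T0:  (p0=4, p1=3, p2=2, p3=2, p4=1) → (p0=4, p1=2, p2=2, p3=4, p4=1)
step 4: fire T2:  (p0=4, p1=2, p2=2, p3=4, p4=1) → (p0=4, p1=2, p2=3, p3=5, p4=0)
step 5: fire T1:  (p0=4, p1=2, p2=3, p3=5, p4=0) → (p0=4, p1=5, p2=0, p3=7, p4=2)
step 6: fire T2:  (p0=4, p1=5, p2=0, p3=7, p4=2) → (p0=4, p1=5, p2=1, p3=8, p4=1)
step 7: fire T2:  (p0=4, p1=5, p2=1, p3=8, p4=1) → (p0=4, p1=5, p2=2, p3=9, p4=0)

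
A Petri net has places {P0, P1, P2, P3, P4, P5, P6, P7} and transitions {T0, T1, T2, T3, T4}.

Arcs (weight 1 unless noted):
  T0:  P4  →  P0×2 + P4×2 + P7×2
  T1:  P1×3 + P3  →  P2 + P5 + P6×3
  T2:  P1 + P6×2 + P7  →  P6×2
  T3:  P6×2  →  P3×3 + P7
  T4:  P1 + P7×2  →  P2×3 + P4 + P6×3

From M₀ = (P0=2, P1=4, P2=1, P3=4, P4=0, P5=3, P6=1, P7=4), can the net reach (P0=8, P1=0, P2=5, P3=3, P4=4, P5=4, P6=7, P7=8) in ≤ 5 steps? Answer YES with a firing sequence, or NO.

YES — reachable via ⟨T1, T4, T0, T0, T0⟩ (5 firings)

step 1: fire T1:  (P0=2, P1=4, P2=1, P3=4, P4=0, P5=3, P6=1, P7=4) → (P0=2, P1=1, P2=2, P3=3, P4=0, P5=4, P6=4, P7=4)
step 2: fire T4:  (P0=2, P1=1, P2=2, P3=3, P4=0, P5=4, P6=4, P7=4) → (P0=2, P1=0, P2=5, P3=3, P4=1, P5=4, P6=7, P7=2)
step 3: fire T0:  (P0=2, P1=0, P2=5, P3=3, P4=1, P5=4, P6=7, P7=2) → (P0=4, P1=0, P2=5, P3=3, P4=2, P5=4, P6=7, P7=4)
step 4: fire T0:  (P0=4, P1=0, P2=5, P3=3, P4=2, P5=4, P6=7, P7=4) → (P0=6, P1=0, P2=5, P3=3, P4=3, P5=4, P6=7, P7=6)
step 5: fire T0:  (P0=6, P1=0, P2=5, P3=3, P4=3, P5=4, P6=7, P7=6) → (P0=8, P1=0, P2=5, P3=3, P4=4, P5=4, P6=7, P7=8)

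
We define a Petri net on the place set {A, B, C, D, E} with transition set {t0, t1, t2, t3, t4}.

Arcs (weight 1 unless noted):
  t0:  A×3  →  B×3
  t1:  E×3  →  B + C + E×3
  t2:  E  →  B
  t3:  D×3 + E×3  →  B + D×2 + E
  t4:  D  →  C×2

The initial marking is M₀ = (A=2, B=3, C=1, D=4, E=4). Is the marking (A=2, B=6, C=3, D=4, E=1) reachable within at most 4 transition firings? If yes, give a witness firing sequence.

depth 0: 1 marking
depth 1: 5 markings reached so far
depth 2: 14 markings reached so far
depth 3: 30 markings reached so far
depth 4: 54 markings reached so far
target is not among the 54 markings reachable within 4 steps

NO — not reachable within 4 firings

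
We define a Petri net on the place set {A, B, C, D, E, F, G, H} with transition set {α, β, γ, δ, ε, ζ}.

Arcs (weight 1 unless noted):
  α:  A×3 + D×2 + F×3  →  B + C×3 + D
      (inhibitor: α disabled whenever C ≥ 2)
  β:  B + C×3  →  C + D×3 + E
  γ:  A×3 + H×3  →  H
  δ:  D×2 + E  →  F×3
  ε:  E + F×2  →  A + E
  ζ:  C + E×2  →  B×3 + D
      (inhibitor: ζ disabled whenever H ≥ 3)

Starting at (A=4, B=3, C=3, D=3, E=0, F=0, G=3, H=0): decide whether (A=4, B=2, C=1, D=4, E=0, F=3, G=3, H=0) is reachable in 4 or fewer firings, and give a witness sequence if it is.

step 1: fire β:  (A=4, B=3, C=3, D=3, E=0, F=0, G=3, H=0) → (A=4, B=2, C=1, D=6, E=1, F=0, G=3, H=0)
step 2: fire δ:  (A=4, B=2, C=1, D=6, E=1, F=0, G=3, H=0) → (A=4, B=2, C=1, D=4, E=0, F=3, G=3, H=0)

YES — reachable via ⟨β, δ⟩ (2 firings)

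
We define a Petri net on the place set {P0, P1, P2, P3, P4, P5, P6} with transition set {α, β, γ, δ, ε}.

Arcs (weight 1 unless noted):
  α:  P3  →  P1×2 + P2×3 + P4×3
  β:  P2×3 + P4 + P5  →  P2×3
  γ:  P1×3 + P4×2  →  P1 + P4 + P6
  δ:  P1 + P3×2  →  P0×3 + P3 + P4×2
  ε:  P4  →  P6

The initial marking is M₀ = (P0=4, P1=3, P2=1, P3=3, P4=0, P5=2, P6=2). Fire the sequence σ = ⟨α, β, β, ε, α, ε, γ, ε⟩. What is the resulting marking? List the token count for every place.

step 1: fire α:  (P0=4, P1=3, P2=1, P3=3, P4=0, P5=2, P6=2) → (P0=4, P1=5, P2=4, P3=2, P4=3, P5=2, P6=2)
step 2: fire β:  (P0=4, P1=5, P2=4, P3=2, P4=3, P5=2, P6=2) → (P0=4, P1=5, P2=4, P3=2, P4=2, P5=1, P6=2)
step 3: fire β:  (P0=4, P1=5, P2=4, P3=2, P4=2, P5=1, P6=2) → (P0=4, P1=5, P2=4, P3=2, P4=1, P5=0, P6=2)
step 4: fire ε:  (P0=4, P1=5, P2=4, P3=2, P4=1, P5=0, P6=2) → (P0=4, P1=5, P2=4, P3=2, P4=0, P5=0, P6=3)
step 5: fire α:  (P0=4, P1=5, P2=4, P3=2, P4=0, P5=0, P6=3) → (P0=4, P1=7, P2=7, P3=1, P4=3, P5=0, P6=3)
step 6: fire ε:  (P0=4, P1=7, P2=7, P3=1, P4=3, P5=0, P6=3) → (P0=4, P1=7, P2=7, P3=1, P4=2, P5=0, P6=4)
step 7: fire γ:  (P0=4, P1=7, P2=7, P3=1, P4=2, P5=0, P6=4) → (P0=4, P1=5, P2=7, P3=1, P4=1, P5=0, P6=5)
step 8: fire ε:  (P0=4, P1=5, P2=7, P3=1, P4=1, P5=0, P6=5) → (P0=4, P1=5, P2=7, P3=1, P4=0, P5=0, P6=6)

(P0=4, P1=5, P2=7, P3=1, P4=0, P5=0, P6=6)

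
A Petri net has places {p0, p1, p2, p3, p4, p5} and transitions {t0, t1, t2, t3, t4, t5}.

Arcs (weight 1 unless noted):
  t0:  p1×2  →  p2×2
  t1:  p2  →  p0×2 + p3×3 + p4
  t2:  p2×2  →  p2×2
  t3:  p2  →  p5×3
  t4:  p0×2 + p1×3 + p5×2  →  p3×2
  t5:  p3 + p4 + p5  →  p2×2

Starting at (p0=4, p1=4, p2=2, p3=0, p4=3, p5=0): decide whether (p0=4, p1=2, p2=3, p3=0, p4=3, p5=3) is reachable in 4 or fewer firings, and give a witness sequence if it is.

step 1: fire t0:  (p0=4, p1=4, p2=2, p3=0, p4=3, p5=0) → (p0=4, p1=2, p2=4, p3=0, p4=3, p5=0)
step 2: fire t3:  (p0=4, p1=2, p2=4, p3=0, p4=3, p5=0) → (p0=4, p1=2, p2=3, p3=0, p4=3, p5=3)

YES — reachable via ⟨t0, t3⟩ (2 firings)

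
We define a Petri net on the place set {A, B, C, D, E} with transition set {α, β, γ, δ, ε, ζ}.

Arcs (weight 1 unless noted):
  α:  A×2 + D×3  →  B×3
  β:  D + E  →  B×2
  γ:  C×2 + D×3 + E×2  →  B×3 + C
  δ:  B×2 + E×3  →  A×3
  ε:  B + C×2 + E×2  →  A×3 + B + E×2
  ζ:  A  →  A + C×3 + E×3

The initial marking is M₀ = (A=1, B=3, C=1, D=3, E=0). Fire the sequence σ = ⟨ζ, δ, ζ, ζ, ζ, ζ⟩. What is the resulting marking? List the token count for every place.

(A=4, B=1, C=16, D=3, E=12)

step 1: fire ζ:  (A=1, B=3, C=1, D=3, E=0) → (A=1, B=3, C=4, D=3, E=3)
step 2: fire δ:  (A=1, B=3, C=4, D=3, E=3) → (A=4, B=1, C=4, D=3, E=0)
step 3: fire ζ:  (A=4, B=1, C=4, D=3, E=0) → (A=4, B=1, C=7, D=3, E=3)
step 4: fire ζ:  (A=4, B=1, C=7, D=3, E=3) → (A=4, B=1, C=10, D=3, E=6)
step 5: fire ζ:  (A=4, B=1, C=10, D=3, E=6) → (A=4, B=1, C=13, D=3, E=9)
step 6: fire ζ:  (A=4, B=1, C=13, D=3, E=9) → (A=4, B=1, C=16, D=3, E=12)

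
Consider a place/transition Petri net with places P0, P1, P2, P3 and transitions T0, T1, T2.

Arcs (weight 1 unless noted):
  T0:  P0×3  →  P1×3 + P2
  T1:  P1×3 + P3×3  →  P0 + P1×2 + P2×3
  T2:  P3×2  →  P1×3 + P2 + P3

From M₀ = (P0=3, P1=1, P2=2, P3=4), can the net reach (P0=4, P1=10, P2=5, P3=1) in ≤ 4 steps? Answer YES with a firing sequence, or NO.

NO — not reachable within 4 firings

depth 0: 1 marking
depth 1: 3 markings reached so far
depth 2: 7 markings reached so far
depth 3: 10 markings reached so far
depth 4: 11 markings reached so far
target is not among the 11 markings reachable within 4 steps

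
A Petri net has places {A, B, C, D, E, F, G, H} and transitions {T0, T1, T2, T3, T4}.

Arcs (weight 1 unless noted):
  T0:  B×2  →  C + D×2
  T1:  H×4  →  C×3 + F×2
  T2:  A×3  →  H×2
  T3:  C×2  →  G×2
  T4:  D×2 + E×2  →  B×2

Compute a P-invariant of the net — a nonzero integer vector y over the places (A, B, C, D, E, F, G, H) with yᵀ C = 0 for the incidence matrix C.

y = (A:0, B:1, C:0, D:1, E:0, F:0, G:0, H:0)

Incidence matrix C (rows=places, cols=transitions):
       T0   T1   T2   T3   T4
    A   0    0   -3    0    0
    B  -2    0    0    0    2
    C   1    3    0   -2    0
    D   2    0    0    0   -2
    E   0    0    0    0   -2
    F   0    2    0    0    0
    G   0    0    0    2    0
    H   0   -4    2    0    0

Candidate y = [0, 1, 0, 1, 0, 0, 0, 0]; check y·C column-wise:
  col T0: 1·-2 + 0·1 + 1·2 = 0
  col T1: 1·0 + 0·3 + 1·0 + 0·2 + 0·-4 = 0
  col T2: 0·-3 + 1·0 + 1·0 + 0·2 = 0
  col T3: 1·0 + 0·-2 + 1·0 + 0·2 = 0
  col T4: 1·2 + 1·-2 + 0·-2 = 0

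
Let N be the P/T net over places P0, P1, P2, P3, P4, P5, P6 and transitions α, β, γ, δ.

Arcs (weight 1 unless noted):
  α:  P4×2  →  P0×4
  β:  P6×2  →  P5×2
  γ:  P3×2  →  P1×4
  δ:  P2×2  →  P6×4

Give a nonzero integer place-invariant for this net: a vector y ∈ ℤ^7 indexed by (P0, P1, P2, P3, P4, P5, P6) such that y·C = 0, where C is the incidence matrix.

Incidence matrix C (rows=places, cols=transitions):
        α    β    γ    δ
   P0   4    0    0    0
   P1   0    0    4    0
   P2   0    0    0   -2
   P3   0    0   -2    0
   P4  -2    0    0    0
   P5   0    2    0    0
   P6   0   -2    0    4

Candidate y = [0, 1, 0, 2, 0, 0, 0]; check y·C column-wise:
  col α: 0·4 + 1·0 + 2·0 + 0·-2 = 0
  col β: 1·0 + 2·0 + 0·2 + 0·-2 = 0
  col γ: 1·4 + 2·-2 = 0
  col δ: 1·0 + 0·-2 + 2·0 + 0·4 = 0

y = (P0:0, P1:1, P2:0, P3:2, P4:0, P5:0, P6:0)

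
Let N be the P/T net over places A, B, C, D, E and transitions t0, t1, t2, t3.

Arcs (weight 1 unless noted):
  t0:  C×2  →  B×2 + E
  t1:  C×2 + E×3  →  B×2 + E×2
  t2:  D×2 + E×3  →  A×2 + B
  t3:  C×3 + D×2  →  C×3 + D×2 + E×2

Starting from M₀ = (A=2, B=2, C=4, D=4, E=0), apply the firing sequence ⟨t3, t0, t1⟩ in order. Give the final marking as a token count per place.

(A=2, B=6, C=0, D=4, E=2)

step 1: fire t3:  (A=2, B=2, C=4, D=4, E=0) → (A=2, B=2, C=4, D=4, E=2)
step 2: fire t0:  (A=2, B=2, C=4, D=4, E=2) → (A=2, B=4, C=2, D=4, E=3)
step 3: fire t1:  (A=2, B=4, C=2, D=4, E=3) → (A=2, B=6, C=0, D=4, E=2)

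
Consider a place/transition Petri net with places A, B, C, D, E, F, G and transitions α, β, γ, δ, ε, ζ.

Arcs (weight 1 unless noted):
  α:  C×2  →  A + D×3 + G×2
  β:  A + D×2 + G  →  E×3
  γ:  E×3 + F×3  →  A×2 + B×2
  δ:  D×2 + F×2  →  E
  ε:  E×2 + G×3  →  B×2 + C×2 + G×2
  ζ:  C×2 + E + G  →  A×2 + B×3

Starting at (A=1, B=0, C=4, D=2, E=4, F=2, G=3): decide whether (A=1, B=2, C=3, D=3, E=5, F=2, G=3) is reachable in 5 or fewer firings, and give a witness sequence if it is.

NO — not reachable within 5 firings

depth 0: 1 marking
depth 1: 6 markings reached so far
depth 2: 17 markings reached so far
depth 3: 33 markings reached so far
depth 4: 50 markings reached so far
depth 5: 69 markings reached so far
target is not among the 69 markings reachable within 5 steps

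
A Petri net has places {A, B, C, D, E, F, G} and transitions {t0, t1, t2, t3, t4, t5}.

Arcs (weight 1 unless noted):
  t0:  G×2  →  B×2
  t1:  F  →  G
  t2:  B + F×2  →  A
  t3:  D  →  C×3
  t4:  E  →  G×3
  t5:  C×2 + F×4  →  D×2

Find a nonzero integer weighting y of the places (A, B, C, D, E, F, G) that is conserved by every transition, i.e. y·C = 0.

y = (A:3, B:1, C:1, D:3, E:3, F:1, G:1)

Incidence matrix C (rows=places, cols=transitions):
       t0   t1   t2   t3   t4   t5
    A   0    0    1    0    0    0
    B   2    0   -1    0    0    0
    C   0    0    0    3    0   -2
    D   0    0    0   -1    0    2
    E   0    0    0    0   -1    0
    F   0   -1   -2    0    0   -4
    G  -2    1    0    0    3    0

Candidate y = [3, 1, 1, 3, 3, 1, 1]; check y·C column-wise:
  col t0: 3·0 + 1·2 + 1·0 + 3·0 + 3·0 + 1·0 + 1·-2 = 0
  col t1: 3·0 + 1·0 + 1·0 + 3·0 + 3·0 + 1·-1 + 1·1 = 0
  col t2: 3·1 + 1·-1 + 1·0 + 3·0 + 3·0 + 1·-2 + 1·0 = 0
  col t3: 3·0 + 1·0 + 1·3 + 3·-1 + 3·0 + 1·0 + 1·0 = 0
  col t4: 3·0 + 1·0 + 1·0 + 3·0 + 3·-1 + 1·0 + 1·3 = 0
  col t5: 3·0 + 1·0 + 1·-2 + 3·2 + 3·0 + 1·-4 + 1·0 = 0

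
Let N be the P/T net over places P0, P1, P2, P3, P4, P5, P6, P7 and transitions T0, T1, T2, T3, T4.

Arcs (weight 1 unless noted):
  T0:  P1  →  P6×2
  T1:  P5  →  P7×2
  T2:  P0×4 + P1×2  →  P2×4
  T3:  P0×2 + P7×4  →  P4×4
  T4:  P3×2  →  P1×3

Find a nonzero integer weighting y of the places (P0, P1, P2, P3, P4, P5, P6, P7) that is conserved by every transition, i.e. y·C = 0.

Incidence matrix C (rows=places, cols=transitions):
       T0   T1   T2   T3   T4
   P0   0    0   -4   -2    0
   P1  -1    0   -2    0    3
   P2   0    0    4    0    0
   P3   0    0    0    0   -2
   P4   0    0    0    4    0
   P5   0   -1    0    0    0
   P6   2    0    0    0    0
   P7   0    2    0   -4    0

Candidate y = [2, 0, 2, 0, 1, 0, 0, 0]; check y·C column-wise:
  col T0: 2·0 + 0·-1 + 2·0 + 1·0 + 0·2 = 0
  col T1: 2·0 + 2·0 + 1·0 + 0·-1 + 0·2 = 0
  col T2: 2·-4 + 0·-2 + 2·4 + 1·0 = 0
  col T3: 2·-2 + 2·0 + 1·4 + 0·-4 = 0
  col T4: 2·0 + 0·3 + 2·0 + 0·-2 + 1·0 = 0

y = (P0:2, P1:0, P2:2, P3:0, P4:1, P5:0, P6:0, P7:0)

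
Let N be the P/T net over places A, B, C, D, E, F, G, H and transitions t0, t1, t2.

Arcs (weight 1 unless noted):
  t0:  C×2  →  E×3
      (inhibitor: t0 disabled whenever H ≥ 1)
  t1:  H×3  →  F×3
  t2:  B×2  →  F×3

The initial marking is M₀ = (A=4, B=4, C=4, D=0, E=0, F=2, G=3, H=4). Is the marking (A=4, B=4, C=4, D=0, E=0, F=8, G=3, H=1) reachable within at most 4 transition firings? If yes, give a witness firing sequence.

depth 0: 1 marking
depth 1: 3 markings reached so far
depth 2: 5 markings reached so far
depth 3: 6 markings reached so far
depth 4: 6 markings reached so far
(frontier empty at depth 4; search complete)
target is not among the 6 markings reachable within 4 steps

NO — not reachable within 4 firings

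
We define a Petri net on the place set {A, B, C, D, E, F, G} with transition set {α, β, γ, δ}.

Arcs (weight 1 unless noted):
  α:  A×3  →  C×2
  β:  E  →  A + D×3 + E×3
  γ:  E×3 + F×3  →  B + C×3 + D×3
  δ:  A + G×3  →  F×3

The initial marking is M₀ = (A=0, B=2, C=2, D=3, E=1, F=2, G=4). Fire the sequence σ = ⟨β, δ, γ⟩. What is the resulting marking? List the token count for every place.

(A=0, B=3, C=5, D=9, E=0, F=2, G=1)

step 1: fire β:  (A=0, B=2, C=2, D=3, E=1, F=2, G=4) → (A=1, B=2, C=2, D=6, E=3, F=2, G=4)
step 2: fire δ:  (A=1, B=2, C=2, D=6, E=3, F=2, G=4) → (A=0, B=2, C=2, D=6, E=3, F=5, G=1)
step 3: fire γ:  (A=0, B=2, C=2, D=6, E=3, F=5, G=1) → (A=0, B=3, C=5, D=9, E=0, F=2, G=1)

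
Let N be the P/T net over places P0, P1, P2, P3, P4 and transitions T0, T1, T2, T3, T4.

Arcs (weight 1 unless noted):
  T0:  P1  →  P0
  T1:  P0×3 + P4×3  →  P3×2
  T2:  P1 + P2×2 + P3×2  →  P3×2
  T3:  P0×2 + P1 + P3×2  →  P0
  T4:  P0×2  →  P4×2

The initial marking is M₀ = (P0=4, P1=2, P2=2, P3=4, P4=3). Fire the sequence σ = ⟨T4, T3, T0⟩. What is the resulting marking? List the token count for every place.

(P0=2, P1=0, P2=2, P3=2, P4=5)

step 1: fire T4:  (P0=4, P1=2, P2=2, P3=4, P4=3) → (P0=2, P1=2, P2=2, P3=4, P4=5)
step 2: fire T3:  (P0=2, P1=2, P2=2, P3=4, P4=5) → (P0=1, P1=1, P2=2, P3=2, P4=5)
step 3: fire T0:  (P0=1, P1=1, P2=2, P3=2, P4=5) → (P0=2, P1=0, P2=2, P3=2, P4=5)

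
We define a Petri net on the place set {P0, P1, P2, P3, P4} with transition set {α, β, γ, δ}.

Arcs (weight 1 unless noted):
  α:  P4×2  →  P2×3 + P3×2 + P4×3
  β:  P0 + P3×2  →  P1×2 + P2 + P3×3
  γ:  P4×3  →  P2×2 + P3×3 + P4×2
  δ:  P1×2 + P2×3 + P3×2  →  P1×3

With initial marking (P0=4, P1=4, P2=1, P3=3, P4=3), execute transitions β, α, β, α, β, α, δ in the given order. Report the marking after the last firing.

step 1: fire β:  (P0=4, P1=4, P2=1, P3=3, P4=3) → (P0=3, P1=6, P2=2, P3=4, P4=3)
step 2: fire α:  (P0=3, P1=6, P2=2, P3=4, P4=3) → (P0=3, P1=6, P2=5, P3=6, P4=4)
step 3: fire β:  (P0=3, P1=6, P2=5, P3=6, P4=4) → (P0=2, P1=8, P2=6, P3=7, P4=4)
step 4: fire α:  (P0=2, P1=8, P2=6, P3=7, P4=4) → (P0=2, P1=8, P2=9, P3=9, P4=5)
step 5: fire β:  (P0=2, P1=8, P2=9, P3=9, P4=5) → (P0=1, P1=10, P2=10, P3=10, P4=5)
step 6: fire α:  (P0=1, P1=10, P2=10, P3=10, P4=5) → (P0=1, P1=10, P2=13, P3=12, P4=6)
step 7: fire δ:  (P0=1, P1=10, P2=13, P3=12, P4=6) → (P0=1, P1=11, P2=10, P3=10, P4=6)

(P0=1, P1=11, P2=10, P3=10, P4=6)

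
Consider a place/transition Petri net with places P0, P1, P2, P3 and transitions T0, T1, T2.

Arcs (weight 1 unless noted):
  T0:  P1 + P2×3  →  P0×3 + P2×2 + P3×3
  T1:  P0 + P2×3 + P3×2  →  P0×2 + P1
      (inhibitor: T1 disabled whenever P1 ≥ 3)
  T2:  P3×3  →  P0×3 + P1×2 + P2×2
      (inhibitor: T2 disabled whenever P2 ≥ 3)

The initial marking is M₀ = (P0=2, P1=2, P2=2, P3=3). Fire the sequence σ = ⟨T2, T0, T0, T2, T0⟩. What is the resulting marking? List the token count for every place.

step 1: fire T2:  (P0=2, P1=2, P2=2, P3=3) → (P0=5, P1=4, P2=4, P3=0)
step 2: fire T0:  (P0=5, P1=4, P2=4, P3=0) → (P0=8, P1=3, P2=3, P3=3)
step 3: fire T0:  (P0=8, P1=3, P2=3, P3=3) → (P0=11, P1=2, P2=2, P3=6)
step 4: fire T2:  (P0=11, P1=2, P2=2, P3=6) → (P0=14, P1=4, P2=4, P3=3)
step 5: fire T0:  (P0=14, P1=4, P2=4, P3=3) → (P0=17, P1=3, P2=3, P3=6)

(P0=17, P1=3, P2=3, P3=6)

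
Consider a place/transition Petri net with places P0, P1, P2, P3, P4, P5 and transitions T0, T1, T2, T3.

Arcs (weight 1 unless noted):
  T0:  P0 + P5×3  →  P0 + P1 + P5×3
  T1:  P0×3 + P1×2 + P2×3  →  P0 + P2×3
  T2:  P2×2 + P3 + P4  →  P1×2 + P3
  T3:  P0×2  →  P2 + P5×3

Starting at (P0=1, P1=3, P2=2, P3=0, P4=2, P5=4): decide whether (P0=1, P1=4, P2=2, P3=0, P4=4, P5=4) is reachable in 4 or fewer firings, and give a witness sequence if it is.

NO — not reachable within 4 firings

depth 0: 1 marking
depth 1: 2 markings reached so far
depth 2: 3 markings reached so far
depth 3: 4 markings reached so far
depth 4: 5 markings reached so far
target is not among the 5 markings reachable within 4 steps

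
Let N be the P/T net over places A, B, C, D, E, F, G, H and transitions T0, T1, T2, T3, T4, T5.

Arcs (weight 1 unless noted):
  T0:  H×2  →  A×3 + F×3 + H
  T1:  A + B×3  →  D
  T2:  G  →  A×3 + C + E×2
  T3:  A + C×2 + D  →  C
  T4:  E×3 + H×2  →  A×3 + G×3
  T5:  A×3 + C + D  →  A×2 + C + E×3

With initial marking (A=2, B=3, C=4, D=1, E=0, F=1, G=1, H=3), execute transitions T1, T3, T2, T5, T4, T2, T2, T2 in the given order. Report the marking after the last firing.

step 1: fire T1:  (A=2, B=3, C=4, D=1, E=0, F=1, G=1, H=3) → (A=1, B=0, C=4, D=2, E=0, F=1, G=1, H=3)
step 2: fire T3:  (A=1, B=0, C=4, D=2, E=0, F=1, G=1, H=3) → (A=0, B=0, C=3, D=1, E=0, F=1, G=1, H=3)
step 3: fire T2:  (A=0, B=0, C=3, D=1, E=0, F=1, G=1, H=3) → (A=3, B=0, C=4, D=1, E=2, F=1, G=0, H=3)
step 4: fire T5:  (A=3, B=0, C=4, D=1, E=2, F=1, G=0, H=3) → (A=2, B=0, C=4, D=0, E=5, F=1, G=0, H=3)
step 5: fire T4:  (A=2, B=0, C=4, D=0, E=5, F=1, G=0, H=3) → (A=5, B=0, C=4, D=0, E=2, F=1, G=3, H=1)
step 6: fire T2:  (A=5, B=0, C=4, D=0, E=2, F=1, G=3, H=1) → (A=8, B=0, C=5, D=0, E=4, F=1, G=2, H=1)
step 7: fire T2:  (A=8, B=0, C=5, D=0, E=4, F=1, G=2, H=1) → (A=11, B=0, C=6, D=0, E=6, F=1, G=1, H=1)
step 8: fire T2:  (A=11, B=0, C=6, D=0, E=6, F=1, G=1, H=1) → (A=14, B=0, C=7, D=0, E=8, F=1, G=0, H=1)

(A=14, B=0, C=7, D=0, E=8, F=1, G=0, H=1)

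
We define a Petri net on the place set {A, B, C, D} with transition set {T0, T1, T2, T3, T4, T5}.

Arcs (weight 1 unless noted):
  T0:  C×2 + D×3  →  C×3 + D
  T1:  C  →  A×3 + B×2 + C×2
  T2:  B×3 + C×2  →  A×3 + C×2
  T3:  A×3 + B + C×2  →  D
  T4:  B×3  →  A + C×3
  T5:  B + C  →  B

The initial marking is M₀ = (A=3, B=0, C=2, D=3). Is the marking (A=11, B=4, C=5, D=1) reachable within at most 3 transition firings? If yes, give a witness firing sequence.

depth 0: 1 marking
depth 1: 3 markings reached so far
depth 2: 7 markings reached so far
depth 3: 17 markings reached so far
target is not among the 17 markings reachable within 3 steps

NO — not reachable within 3 firings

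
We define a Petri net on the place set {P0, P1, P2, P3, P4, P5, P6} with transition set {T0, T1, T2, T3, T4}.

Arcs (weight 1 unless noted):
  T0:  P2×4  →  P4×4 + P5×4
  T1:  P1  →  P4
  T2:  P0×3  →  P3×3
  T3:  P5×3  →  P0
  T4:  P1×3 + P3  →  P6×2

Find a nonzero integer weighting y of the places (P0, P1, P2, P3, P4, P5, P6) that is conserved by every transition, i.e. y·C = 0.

Incidence matrix C (rows=places, cols=transitions):
       T0   T1   T2   T3   T4
   P0   0    0   -3    1    0
   P1   0   -1    0    0   -3
   P2  -4    0    0    0    0
   P3   0    0    3    0   -1
   P4   4    1    0    0    0
   P5   4    0    0   -3    0
   P6   0    0    0    0    2

Candidate y = [3, -1, 0, 3, -1, 1, 0]; check y·C column-wise:
  col T0: 3·0 + -1·0 + 0·-4 + 3·0 + -1·4 + 1·4 = 0
  col T1: 3·0 + -1·-1 + 3·0 + -1·1 + 1·0 = 0
  col T2: 3·-3 + -1·0 + 3·3 + -1·0 + 1·0 = 0
  col T3: 3·1 + -1·0 + 3·0 + -1·0 + 1·-3 = 0
  col T4: 3·0 + -1·-3 + 3·-1 + -1·0 + 1·0 + 0·2 = 0

y = (P0:3, P1:-1, P2:0, P3:3, P4:-1, P5:1, P6:0)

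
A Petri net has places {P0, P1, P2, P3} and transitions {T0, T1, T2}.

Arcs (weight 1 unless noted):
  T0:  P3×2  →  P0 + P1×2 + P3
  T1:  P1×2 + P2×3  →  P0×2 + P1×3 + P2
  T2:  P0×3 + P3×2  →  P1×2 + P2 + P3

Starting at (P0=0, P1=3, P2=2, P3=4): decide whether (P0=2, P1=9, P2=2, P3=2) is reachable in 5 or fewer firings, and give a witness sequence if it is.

NO — not reachable within 5 firings

depth 0: 1 marking
depth 1: 2 markings reached so far
depth 2: 3 markings reached so far
depth 3: 4 markings reached so far
depth 4: 4 markings reached so far
(frontier empty at depth 4; search complete)
target is not among the 4 markings reachable within 5 steps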